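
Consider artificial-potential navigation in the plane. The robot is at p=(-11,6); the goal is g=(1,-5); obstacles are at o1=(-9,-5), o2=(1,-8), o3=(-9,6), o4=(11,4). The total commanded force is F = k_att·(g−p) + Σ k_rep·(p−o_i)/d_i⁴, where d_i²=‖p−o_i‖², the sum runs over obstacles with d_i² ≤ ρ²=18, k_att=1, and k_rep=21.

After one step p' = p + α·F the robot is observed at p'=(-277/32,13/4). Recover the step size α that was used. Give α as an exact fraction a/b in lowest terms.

F_att = 1·(g−p) = 1·(12,-11) = (12.0000,-11.0000)
o1: d²=125 > ρ²=18 → inactive
o2: d²=340 > ρ²=18 → inactive
o3: d²=4 ≤ ρ²=18; F_rep = 21·(-2,0)/4² = (-2.6250,0.0000)
o4: d²=488 > ρ²=18 → inactive
F = F_att + ΣF_rep = (9.3750,-11.0000)
Δp = p'−p = (2.3438,-2.7500); α = Δx/Fx = (75/32) / (75/8) = 1/4
check: Δy/Fy = (-11/4) / (-11) = 1/4 ✓

α = 1/4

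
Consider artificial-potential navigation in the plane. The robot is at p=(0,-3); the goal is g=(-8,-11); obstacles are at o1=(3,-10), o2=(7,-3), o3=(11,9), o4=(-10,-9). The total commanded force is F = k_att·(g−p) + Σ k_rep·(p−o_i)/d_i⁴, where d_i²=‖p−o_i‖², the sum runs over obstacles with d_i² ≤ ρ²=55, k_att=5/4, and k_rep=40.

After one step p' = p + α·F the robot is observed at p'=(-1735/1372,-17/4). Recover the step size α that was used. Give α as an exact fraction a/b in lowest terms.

F_att = 5/4·(g−p) = 5/4·(-8,-8) = (-10.0000,-10.0000)
o1: d²=58 > ρ²=55 → inactive
o2: d²=49 ≤ ρ²=55; F_rep = 40·(-7,0)/49² = (-0.1166,0.0000)
o3: d²=265 > ρ²=55 → inactive
o4: d²=136 > ρ²=55 → inactive
F = F_att + ΣF_rep = (-10.1166,-10.0000)
Δp = p'−p = (-1.2646,-1.2500); α = Δx/Fx = (-1735/1372) / (-3470/343) = 1/8
check: Δy/Fy = (-5/4) / (-10) = 1/8 ✓

α = 1/8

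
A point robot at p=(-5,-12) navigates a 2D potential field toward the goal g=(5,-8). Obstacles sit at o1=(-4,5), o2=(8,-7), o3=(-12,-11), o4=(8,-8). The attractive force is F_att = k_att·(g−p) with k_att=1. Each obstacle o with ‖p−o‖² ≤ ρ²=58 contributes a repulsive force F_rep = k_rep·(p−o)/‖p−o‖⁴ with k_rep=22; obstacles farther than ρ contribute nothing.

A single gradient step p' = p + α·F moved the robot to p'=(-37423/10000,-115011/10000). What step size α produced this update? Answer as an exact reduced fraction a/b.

F_att = 1·(g−p) = 1·(10,4) = (10.0000,4.0000)
o1: d²=290 > ρ²=58 → inactive
o2: d²=194 > ρ²=58 → inactive
o3: d²=50 ≤ ρ²=58; F_rep = 22·(7,-1)/50² = (0.0616,-0.0088)
o4: d²=185 > ρ²=58 → inactive
F = F_att + ΣF_rep = (10.0616,3.9912)
Δp = p'−p = (1.2577,0.4989); α = Δx/Fx = (12577/10000) / (12577/1250) = 1/8
check: Δy/Fy = (4989/10000) / (4989/1250) = 1/8 ✓

α = 1/8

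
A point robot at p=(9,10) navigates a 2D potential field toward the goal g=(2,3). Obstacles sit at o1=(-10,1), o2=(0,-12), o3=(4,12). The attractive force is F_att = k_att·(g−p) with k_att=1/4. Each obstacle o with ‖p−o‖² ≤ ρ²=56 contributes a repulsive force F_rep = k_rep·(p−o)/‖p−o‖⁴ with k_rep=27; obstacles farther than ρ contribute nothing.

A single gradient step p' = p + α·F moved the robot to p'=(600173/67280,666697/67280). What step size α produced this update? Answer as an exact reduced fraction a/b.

α = 1/20

F_att = 1/4·(g−p) = 1/4·(-7,-7) = (-1.7500,-1.7500)
o1: d²=442 > ρ²=56 → inactive
o2: d²=565 > ρ²=56 → inactive
o3: d²=29 ≤ ρ²=56; F_rep = 27·(5,-2)/29² = (0.1605,-0.0642)
F = F_att + ΣF_rep = (-1.5895,-1.8142)
Δp = p'−p = (-0.0795,-0.0907); α = Δx/Fx = (-5347/67280) / (-5347/3364) = 1/20
check: Δy/Fy = (-6103/67280) / (-6103/3364) = 1/20 ✓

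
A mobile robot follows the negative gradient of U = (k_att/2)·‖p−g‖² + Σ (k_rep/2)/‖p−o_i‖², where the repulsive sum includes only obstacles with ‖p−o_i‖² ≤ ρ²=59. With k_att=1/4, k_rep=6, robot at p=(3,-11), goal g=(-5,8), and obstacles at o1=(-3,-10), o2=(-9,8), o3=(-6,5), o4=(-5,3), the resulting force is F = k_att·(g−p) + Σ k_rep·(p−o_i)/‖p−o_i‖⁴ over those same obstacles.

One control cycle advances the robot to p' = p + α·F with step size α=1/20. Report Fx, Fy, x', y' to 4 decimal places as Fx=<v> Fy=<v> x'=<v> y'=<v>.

Fx=-1.9737 Fy=4.7456 x'=2.9013 y'=-10.7627

F_att = 1/4·(g−p) = 1/4·(-8,19) = (-2.0000,4.7500)
o1: d²=37 ≤ ρ²=59; F_rep = 6·(6,-1)/37² = (0.0263,-0.0044)
o2: d²=505 > ρ²=59 → inactive
o3: d²=337 > ρ²=59 → inactive
o4: d²=260 > ρ²=59 → inactive
F = F_att + ΣF_rep = (-1.9737,4.7456)
p' = p + 1/20·F = (2.9013,-10.7627)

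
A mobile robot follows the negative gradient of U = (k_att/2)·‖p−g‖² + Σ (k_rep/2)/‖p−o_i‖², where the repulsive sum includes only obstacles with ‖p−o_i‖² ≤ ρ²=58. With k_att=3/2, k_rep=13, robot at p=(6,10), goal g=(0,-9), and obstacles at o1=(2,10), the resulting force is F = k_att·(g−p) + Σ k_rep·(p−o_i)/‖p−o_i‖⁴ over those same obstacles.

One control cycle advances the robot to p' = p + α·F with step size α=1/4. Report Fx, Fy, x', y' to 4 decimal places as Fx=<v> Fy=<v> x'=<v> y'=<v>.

F_att = 3/2·(g−p) = 3/2·(-6,-19) = (-9.0000,-28.5000)
o1: d²=16 ≤ ρ²=58; F_rep = 13·(4,0)/16² = (0.2031,0.0000)
F = F_att + ΣF_rep = (-8.7969,-28.5000)
p' = p + 1/4·F = (3.8008,2.8750)

Fx=-8.7969 Fy=-28.5000 x'=3.8008 y'=2.8750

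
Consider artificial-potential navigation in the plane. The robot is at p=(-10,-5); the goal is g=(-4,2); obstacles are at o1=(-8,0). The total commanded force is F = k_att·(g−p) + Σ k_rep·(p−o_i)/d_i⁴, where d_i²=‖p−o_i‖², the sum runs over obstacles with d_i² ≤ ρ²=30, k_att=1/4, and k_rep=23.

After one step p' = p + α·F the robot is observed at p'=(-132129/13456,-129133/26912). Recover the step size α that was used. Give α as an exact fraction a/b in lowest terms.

α = 1/8

F_att = 1/4·(g−p) = 1/4·(6,7) = (1.5000,1.7500)
o1: d²=29 ≤ ρ²=30; F_rep = 23·(-2,-5)/29² = (-0.0547,-0.1367)
F = F_att + ΣF_rep = (1.4453,1.6133)
Δp = p'−p = (0.1807,0.2017); α = Δx/Fx = (2431/13456) / (2431/1682) = 1/8
check: Δy/Fy = (5427/26912) / (5427/3364) = 1/8 ✓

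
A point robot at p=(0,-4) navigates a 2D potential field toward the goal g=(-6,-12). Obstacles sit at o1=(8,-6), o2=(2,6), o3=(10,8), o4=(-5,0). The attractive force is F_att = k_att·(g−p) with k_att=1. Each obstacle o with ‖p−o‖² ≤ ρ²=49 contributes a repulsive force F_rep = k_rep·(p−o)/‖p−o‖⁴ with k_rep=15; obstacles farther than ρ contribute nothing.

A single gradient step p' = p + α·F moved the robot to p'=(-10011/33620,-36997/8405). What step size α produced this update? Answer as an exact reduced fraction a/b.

F_att = 1·(g−p) = 1·(-6,-8) = (-6.0000,-8.0000)
o1: d²=68 > ρ²=49 → inactive
o2: d²=104 > ρ²=49 → inactive
o3: d²=244 > ρ²=49 → inactive
o4: d²=41 ≤ ρ²=49; F_rep = 15·(5,-4)/41² = (0.0446,-0.0357)
F = F_att + ΣF_rep = (-5.9554,-8.0357)
Δp = p'−p = (-0.2978,-0.4018); α = Δx/Fx = (-10011/33620) / (-10011/1681) = 1/20
check: Δy/Fy = (-3377/8405) / (-13508/1681) = 1/20 ✓

α = 1/20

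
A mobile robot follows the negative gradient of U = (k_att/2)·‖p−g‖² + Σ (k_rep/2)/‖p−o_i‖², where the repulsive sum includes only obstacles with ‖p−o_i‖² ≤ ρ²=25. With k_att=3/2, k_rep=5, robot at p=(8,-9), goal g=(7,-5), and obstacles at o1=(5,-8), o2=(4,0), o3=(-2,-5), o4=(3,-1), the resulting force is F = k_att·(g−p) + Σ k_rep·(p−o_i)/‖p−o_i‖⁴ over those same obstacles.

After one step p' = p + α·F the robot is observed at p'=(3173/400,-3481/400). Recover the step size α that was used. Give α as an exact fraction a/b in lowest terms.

α = 1/20

F_att = 3/2·(g−p) = 3/2·(-1,4) = (-1.5000,6.0000)
o1: d²=10 ≤ ρ²=25; F_rep = 5·(3,-1)/10² = (0.1500,-0.0500)
o2: d²=97 > ρ²=25 → inactive
o3: d²=116 > ρ²=25 → inactive
o4: d²=89 > ρ²=25 → inactive
F = F_att + ΣF_rep = (-1.3500,5.9500)
Δp = p'−p = (-0.0675,0.2975); α = Δx/Fx = (-27/400) / (-27/20) = 1/20
check: Δy/Fy = (119/400) / (119/20) = 1/20 ✓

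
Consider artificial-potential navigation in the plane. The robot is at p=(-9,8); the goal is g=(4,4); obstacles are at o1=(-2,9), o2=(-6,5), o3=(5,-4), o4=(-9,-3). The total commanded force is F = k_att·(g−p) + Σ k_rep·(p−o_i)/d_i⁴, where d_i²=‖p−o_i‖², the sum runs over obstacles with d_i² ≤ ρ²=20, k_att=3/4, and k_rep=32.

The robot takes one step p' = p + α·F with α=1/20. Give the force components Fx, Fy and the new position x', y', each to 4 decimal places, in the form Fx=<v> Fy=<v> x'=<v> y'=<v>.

Fx=9.4537 Fy=-2.7037 x'=-8.5273 y'=7.8648

F_att = 3/4·(g−p) = 3/4·(13,-4) = (9.7500,-3.0000)
o1: d²=50 > ρ²=20 → inactive
o2: d²=18 ≤ ρ²=20; F_rep = 32·(-3,3)/18² = (-0.2963,0.2963)
o3: d²=340 > ρ²=20 → inactive
o4: d²=121 > ρ²=20 → inactive
F = F_att + ΣF_rep = (9.4537,-2.7037)
p' = p + 1/20·F = (-8.5273,7.8648)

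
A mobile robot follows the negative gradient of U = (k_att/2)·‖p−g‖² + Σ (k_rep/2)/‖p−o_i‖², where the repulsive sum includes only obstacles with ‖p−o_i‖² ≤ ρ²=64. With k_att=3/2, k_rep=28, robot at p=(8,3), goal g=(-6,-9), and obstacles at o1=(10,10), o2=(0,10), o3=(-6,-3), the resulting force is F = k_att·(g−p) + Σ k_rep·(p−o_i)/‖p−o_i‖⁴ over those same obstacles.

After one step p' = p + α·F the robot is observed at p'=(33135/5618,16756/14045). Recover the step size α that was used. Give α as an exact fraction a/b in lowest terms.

α = 1/10

F_att = 3/2·(g−p) = 3/2·(-14,-12) = (-21.0000,-18.0000)
o1: d²=53 ≤ ρ²=64; F_rep = 28·(-2,-7)/53² = (-0.0199,-0.0698)
o2: d²=113 > ρ²=64 → inactive
o3: d²=232 > ρ²=64 → inactive
F = F_att + ΣF_rep = (-21.0199,-18.0698)
Δp = p'−p = (-2.1020,-1.8070); α = Δx/Fx = (-11809/5618) / (-59045/2809) = 1/10
check: Δy/Fy = (-25379/14045) / (-50758/2809) = 1/10 ✓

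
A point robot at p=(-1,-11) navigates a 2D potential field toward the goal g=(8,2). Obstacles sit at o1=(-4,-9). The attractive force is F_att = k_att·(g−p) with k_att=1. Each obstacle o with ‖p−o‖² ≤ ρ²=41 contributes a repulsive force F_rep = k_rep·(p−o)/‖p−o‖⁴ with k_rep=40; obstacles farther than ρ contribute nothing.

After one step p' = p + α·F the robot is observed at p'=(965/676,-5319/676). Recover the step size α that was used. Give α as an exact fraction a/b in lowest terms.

F_att = 1·(g−p) = 1·(9,13) = (9.0000,13.0000)
o1: d²=13 ≤ ρ²=41; F_rep = 40·(3,-2)/13² = (0.7101,-0.4734)
F = F_att + ΣF_rep = (9.7101,12.5266)
Δp = p'−p = (2.4275,3.1317); α = Δx/Fx = (1641/676) / (1641/169) = 1/4
check: Δy/Fy = (2117/676) / (2117/169) = 1/4 ✓

α = 1/4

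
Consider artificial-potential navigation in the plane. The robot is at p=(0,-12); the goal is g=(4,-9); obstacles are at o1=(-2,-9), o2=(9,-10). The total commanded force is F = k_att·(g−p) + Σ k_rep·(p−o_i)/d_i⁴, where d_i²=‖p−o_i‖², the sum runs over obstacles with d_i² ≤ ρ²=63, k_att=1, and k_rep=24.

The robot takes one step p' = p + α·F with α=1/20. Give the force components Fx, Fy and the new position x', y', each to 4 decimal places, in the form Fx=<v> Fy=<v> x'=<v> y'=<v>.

F_att = 1·(g−p) = 1·(4,3) = (4.0000,3.0000)
o1: d²=13 ≤ ρ²=63; F_rep = 24·(2,-3)/13² = (0.2840,-0.4260)
o2: d²=85 > ρ²=63 → inactive
F = F_att + ΣF_rep = (4.2840,2.5740)
p' = p + 1/20·F = (0.2142,-11.8713)

Fx=4.2840 Fy=2.5740 x'=0.2142 y'=-11.8713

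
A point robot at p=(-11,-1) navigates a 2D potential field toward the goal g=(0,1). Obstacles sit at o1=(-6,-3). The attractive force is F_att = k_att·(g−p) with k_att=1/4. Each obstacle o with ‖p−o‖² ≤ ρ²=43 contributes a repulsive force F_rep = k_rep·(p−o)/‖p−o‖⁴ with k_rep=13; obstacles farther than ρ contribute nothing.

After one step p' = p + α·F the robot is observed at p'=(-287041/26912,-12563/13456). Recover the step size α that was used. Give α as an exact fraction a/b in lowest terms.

α = 1/8

F_att = 1/4·(g−p) = 1/4·(11,2) = (2.7500,0.5000)
o1: d²=29 ≤ ρ²=43; F_rep = 13·(-5,2)/29² = (-0.0773,0.0309)
F = F_att + ΣF_rep = (2.6727,0.5309)
Δp = p'−p = (0.3341,0.0664); α = Δx/Fx = (8991/26912) / (8991/3364) = 1/8
check: Δy/Fy = (893/13456) / (893/1682) = 1/8 ✓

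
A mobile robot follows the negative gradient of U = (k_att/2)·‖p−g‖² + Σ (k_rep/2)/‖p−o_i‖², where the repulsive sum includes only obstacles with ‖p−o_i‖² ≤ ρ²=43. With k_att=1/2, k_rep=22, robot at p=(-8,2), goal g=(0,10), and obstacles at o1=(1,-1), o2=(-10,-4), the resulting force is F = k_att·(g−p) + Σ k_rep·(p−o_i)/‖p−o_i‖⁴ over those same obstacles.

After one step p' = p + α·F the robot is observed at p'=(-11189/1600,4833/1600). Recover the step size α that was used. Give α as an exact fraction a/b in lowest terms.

F_att = 1/2·(g−p) = 1/2·(8,8) = (4.0000,4.0000)
o1: d²=90 > ρ²=43 → inactive
o2: d²=40 ≤ ρ²=43; F_rep = 22·(2,6)/40² = (0.0275,0.0825)
F = F_att + ΣF_rep = (4.0275,4.0825)
Δp = p'−p = (1.0069,1.0206); α = Δx/Fx = (1611/1600) / (1611/400) = 1/4
check: Δy/Fy = (1633/1600) / (1633/400) = 1/4 ✓

α = 1/4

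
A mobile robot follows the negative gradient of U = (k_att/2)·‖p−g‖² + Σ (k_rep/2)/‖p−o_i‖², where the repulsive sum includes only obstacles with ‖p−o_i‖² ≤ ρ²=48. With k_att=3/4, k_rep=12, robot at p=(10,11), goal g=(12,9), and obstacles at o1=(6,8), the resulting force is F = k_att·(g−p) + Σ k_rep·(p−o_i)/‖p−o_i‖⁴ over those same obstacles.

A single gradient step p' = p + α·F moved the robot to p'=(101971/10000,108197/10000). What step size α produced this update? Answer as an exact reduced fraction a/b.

F_att = 3/4·(g−p) = 3/4·(2,-2) = (1.5000,-1.5000)
o1: d²=25 ≤ ρ²=48; F_rep = 12·(4,3)/25² = (0.0768,0.0576)
F = F_att + ΣF_rep = (1.5768,-1.4424)
Δp = p'−p = (0.1971,-0.1803); α = Δx/Fx = (1971/10000) / (1971/1250) = 1/8
check: Δy/Fy = (-1803/10000) / (-1803/1250) = 1/8 ✓

α = 1/8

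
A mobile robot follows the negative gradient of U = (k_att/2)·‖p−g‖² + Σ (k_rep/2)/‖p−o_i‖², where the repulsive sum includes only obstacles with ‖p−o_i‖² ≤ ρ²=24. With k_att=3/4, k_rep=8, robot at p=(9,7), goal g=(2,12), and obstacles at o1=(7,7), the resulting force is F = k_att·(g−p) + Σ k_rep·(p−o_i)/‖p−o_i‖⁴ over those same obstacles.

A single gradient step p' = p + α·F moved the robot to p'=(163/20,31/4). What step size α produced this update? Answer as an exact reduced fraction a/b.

α = 1/5

F_att = 3/4·(g−p) = 3/4·(-7,5) = (-5.2500,3.7500)
o1: d²=4 ≤ ρ²=24; F_rep = 8·(2,0)/4² = (1.0000,0.0000)
F = F_att + ΣF_rep = (-4.2500,3.7500)
Δp = p'−p = (-0.8500,0.7500); α = Δx/Fx = (-17/20) / (-17/4) = 1/5
check: Δy/Fy = (3/4) / (15/4) = 1/5 ✓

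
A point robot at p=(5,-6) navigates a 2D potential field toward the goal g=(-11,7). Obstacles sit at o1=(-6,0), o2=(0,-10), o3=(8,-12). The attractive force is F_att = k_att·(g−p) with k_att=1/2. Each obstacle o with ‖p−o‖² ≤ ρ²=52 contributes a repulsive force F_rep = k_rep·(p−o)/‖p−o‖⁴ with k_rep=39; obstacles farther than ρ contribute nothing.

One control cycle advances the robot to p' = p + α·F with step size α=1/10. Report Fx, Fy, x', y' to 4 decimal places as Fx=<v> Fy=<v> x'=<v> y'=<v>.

F_att = 1/2·(g−p) = 1/2·(-16,13) = (-8.0000,6.5000)
o1: d²=157 > ρ²=52 → inactive
o2: d²=41 ≤ ρ²=52; F_rep = 39·(5,4)/41² = (0.1160,0.0928)
o3: d²=45 ≤ ρ²=52; F_rep = 39·(-3,6)/45² = (-0.0578,0.1156)
F = F_att + ΣF_rep = (-7.9418,6.7084)
p' = p + 1/10·F = (4.2058,-5.3292)

Fx=-7.9418 Fy=6.7084 x'=4.2058 y'=-5.3292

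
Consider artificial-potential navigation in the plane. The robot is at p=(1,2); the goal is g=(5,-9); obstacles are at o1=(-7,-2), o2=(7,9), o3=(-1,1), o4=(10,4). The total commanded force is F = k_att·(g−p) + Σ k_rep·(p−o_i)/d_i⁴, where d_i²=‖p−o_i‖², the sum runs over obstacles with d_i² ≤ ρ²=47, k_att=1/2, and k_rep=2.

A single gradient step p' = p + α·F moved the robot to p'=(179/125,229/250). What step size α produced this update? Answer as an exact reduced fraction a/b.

F_att = 1/2·(g−p) = 1/2·(4,-11) = (2.0000,-5.5000)
o1: d²=80 > ρ²=47 → inactive
o2: d²=85 > ρ²=47 → inactive
o3: d²=5 ≤ ρ²=47; F_rep = 2·(2,1)/5² = (0.1600,0.0800)
o4: d²=85 > ρ²=47 → inactive
F = F_att + ΣF_rep = (2.1600,-5.4200)
Δp = p'−p = (0.4320,-1.0840); α = Δx/Fx = (54/125) / (54/25) = 1/5
check: Δy/Fy = (-271/250) / (-271/50) = 1/5 ✓

α = 1/5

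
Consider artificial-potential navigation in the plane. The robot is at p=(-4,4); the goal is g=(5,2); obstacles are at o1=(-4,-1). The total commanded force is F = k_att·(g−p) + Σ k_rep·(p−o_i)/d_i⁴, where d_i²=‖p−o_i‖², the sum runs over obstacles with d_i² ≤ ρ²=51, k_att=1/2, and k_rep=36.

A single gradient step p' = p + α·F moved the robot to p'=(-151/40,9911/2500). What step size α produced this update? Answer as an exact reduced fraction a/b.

F_att = 1/2·(g−p) = 1/2·(9,-2) = (4.5000,-1.0000)
o1: d²=25 ≤ ρ²=51; F_rep = 36·(0,5)/25² = (0.0000,0.2880)
F = F_att + ΣF_rep = (4.5000,-0.7120)
Δp = p'−p = (0.2250,-0.0356); α = Δx/Fx = (9/40) / (9/2) = 1/20
check: Δy/Fy = (-89/2500) / (-89/125) = 1/20 ✓

α = 1/20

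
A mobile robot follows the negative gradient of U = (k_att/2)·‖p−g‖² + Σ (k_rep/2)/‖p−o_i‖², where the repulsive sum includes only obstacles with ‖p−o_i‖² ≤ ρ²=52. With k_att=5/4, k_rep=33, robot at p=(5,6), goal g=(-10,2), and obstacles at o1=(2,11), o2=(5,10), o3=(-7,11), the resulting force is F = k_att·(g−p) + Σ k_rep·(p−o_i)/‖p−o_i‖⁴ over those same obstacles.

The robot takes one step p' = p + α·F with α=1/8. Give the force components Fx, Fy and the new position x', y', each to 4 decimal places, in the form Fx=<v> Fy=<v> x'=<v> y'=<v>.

Fx=-18.6644 Fy=-5.6584 x'=2.6670 y'=5.2927

F_att = 5/4·(g−p) = 5/4·(-15,-4) = (-18.7500,-5.0000)
o1: d²=34 ≤ ρ²=52; F_rep = 33·(3,-5)/34² = (0.0856,-0.1427)
o2: d²=16 ≤ ρ²=52; F_rep = 33·(0,-4)/16² = (0.0000,-0.5156)
o3: d²=169 > ρ²=52 → inactive
F = F_att + ΣF_rep = (-18.6644,-5.6584)
p' = p + 1/8·F = (2.6670,5.2927)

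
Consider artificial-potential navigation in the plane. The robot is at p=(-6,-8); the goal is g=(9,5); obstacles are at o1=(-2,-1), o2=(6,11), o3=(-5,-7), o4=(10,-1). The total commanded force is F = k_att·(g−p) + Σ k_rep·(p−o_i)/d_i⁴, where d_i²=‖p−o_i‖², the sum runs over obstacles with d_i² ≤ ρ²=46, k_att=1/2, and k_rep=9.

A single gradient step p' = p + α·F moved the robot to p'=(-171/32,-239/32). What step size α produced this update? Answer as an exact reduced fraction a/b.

F_att = 1/2·(g−p) = 1/2·(15,13) = (7.5000,6.5000)
o1: d²=65 > ρ²=46 → inactive
o2: d²=505 > ρ²=46 → inactive
o3: d²=2 ≤ ρ²=46; F_rep = 9·(-1,-1)/2² = (-2.2500,-2.2500)
o4: d²=305 > ρ²=46 → inactive
F = F_att + ΣF_rep = (5.2500,4.2500)
Δp = p'−p = (0.6562,0.5312); α = Δx/Fx = (21/32) / (21/4) = 1/8
check: Δy/Fy = (17/32) / (17/4) = 1/8 ✓

α = 1/8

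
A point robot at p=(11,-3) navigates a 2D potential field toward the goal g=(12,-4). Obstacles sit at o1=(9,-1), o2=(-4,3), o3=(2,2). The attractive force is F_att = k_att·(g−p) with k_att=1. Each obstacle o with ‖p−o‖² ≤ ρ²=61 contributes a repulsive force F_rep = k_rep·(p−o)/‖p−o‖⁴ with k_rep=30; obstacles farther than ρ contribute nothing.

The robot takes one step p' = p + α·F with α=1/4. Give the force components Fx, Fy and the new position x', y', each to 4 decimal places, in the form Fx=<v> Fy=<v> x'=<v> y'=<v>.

Fx=1.9375 Fy=-1.9375 x'=11.4844 y'=-3.4844

F_att = 1·(g−p) = 1·(1,-1) = (1.0000,-1.0000)
o1: d²=8 ≤ ρ²=61; F_rep = 30·(2,-2)/8² = (0.9375,-0.9375)
o2: d²=261 > ρ²=61 → inactive
o3: d²=106 > ρ²=61 → inactive
F = F_att + ΣF_rep = (1.9375,-1.9375)
p' = p + 1/4·F = (11.4844,-3.4844)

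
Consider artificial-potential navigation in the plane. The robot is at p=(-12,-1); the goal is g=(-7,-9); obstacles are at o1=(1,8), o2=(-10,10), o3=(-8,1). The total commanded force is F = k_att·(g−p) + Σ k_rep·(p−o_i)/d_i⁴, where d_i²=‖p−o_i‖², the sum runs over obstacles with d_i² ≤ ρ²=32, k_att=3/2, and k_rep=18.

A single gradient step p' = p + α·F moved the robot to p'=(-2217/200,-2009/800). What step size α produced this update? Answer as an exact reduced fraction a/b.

F_att = 3/2·(g−p) = 3/2·(5,-8) = (7.5000,-12.0000)
o1: d²=250 > ρ²=32 → inactive
o2: d²=125 > ρ²=32 → inactive
o3: d²=20 ≤ ρ²=32; F_rep = 18·(-4,-2)/20² = (-0.1800,-0.0900)
F = F_att + ΣF_rep = (7.3200,-12.0900)
Δp = p'−p = (0.9150,-1.5112); α = Δx/Fx = (183/200) / (183/25) = 1/8
check: Δy/Fy = (-1209/800) / (-1209/100) = 1/8 ✓

α = 1/8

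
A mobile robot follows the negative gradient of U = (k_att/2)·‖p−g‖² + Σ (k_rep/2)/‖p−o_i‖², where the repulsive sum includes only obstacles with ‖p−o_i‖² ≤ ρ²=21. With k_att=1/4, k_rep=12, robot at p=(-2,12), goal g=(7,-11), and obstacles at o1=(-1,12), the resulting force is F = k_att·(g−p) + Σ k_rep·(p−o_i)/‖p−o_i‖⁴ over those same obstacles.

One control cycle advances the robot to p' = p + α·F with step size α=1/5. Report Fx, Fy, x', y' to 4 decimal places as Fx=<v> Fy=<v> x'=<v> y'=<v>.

Fx=-9.7500 Fy=-5.7500 x'=-3.9500 y'=10.8500

F_att = 1/4·(g−p) = 1/4·(9,-23) = (2.2500,-5.7500)
o1: d²=1 ≤ ρ²=21; F_rep = 12·(-1,0)/1² = (-12.0000,0.0000)
F = F_att + ΣF_rep = (-9.7500,-5.7500)
p' = p + 1/5·F = (-3.9500,10.8500)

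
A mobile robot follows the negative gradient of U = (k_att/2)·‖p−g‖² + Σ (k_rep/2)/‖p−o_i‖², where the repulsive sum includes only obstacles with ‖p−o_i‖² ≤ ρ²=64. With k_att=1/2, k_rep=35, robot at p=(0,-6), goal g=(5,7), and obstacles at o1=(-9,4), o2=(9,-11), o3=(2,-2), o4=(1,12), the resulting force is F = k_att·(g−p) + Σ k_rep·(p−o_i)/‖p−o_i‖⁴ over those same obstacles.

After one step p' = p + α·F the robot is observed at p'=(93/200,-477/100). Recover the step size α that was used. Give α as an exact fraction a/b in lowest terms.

F_att = 1/2·(g−p) = 1/2·(5,13) = (2.5000,6.5000)
o1: d²=181 > ρ²=64 → inactive
o2: d²=106 > ρ²=64 → inactive
o3: d²=20 ≤ ρ²=64; F_rep = 35·(-2,-4)/20² = (-0.1750,-0.3500)
o4: d²=325 > ρ²=64 → inactive
F = F_att + ΣF_rep = (2.3250,6.1500)
Δp = p'−p = (0.4650,1.2300); α = Δx/Fx = (93/200) / (93/40) = 1/5
check: Δy/Fy = (123/100) / (123/20) = 1/5 ✓

α = 1/5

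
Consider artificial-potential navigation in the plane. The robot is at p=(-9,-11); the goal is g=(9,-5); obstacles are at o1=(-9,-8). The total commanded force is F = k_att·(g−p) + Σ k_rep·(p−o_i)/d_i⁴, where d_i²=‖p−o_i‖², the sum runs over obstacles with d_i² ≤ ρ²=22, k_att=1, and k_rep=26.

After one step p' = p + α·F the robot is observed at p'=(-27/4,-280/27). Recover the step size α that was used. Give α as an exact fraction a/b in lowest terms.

α = 1/8

F_att = 1·(g−p) = 1·(18,6) = (18.0000,6.0000)
o1: d²=9 ≤ ρ²=22; F_rep = 26·(0,-3)/9² = (0.0000,-0.9630)
F = F_att + ΣF_rep = (18.0000,5.0370)
Δp = p'−p = (2.2500,0.6296); α = Δx/Fx = (9/4) / (18) = 1/8
check: Δy/Fy = (17/27) / (136/27) = 1/8 ✓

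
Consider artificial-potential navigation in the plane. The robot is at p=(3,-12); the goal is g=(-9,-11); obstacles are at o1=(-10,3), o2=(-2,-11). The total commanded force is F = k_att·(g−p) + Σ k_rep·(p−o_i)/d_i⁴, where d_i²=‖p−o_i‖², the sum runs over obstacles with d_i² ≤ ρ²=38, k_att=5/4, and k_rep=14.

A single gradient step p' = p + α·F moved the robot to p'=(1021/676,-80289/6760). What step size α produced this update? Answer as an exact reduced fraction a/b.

α = 1/10

F_att = 5/4·(g−p) = 5/4·(-12,1) = (-15.0000,1.2500)
o1: d²=394 > ρ²=38 → inactive
o2: d²=26 ≤ ρ²=38; F_rep = 14·(5,-1)/26² = (0.1036,-0.0207)
F = F_att + ΣF_rep = (-14.8964,1.2293)
Δp = p'−p = (-1.4896,0.1229); α = Δx/Fx = (-1007/676) / (-5035/338) = 1/10
check: Δy/Fy = (831/6760) / (831/676) = 1/10 ✓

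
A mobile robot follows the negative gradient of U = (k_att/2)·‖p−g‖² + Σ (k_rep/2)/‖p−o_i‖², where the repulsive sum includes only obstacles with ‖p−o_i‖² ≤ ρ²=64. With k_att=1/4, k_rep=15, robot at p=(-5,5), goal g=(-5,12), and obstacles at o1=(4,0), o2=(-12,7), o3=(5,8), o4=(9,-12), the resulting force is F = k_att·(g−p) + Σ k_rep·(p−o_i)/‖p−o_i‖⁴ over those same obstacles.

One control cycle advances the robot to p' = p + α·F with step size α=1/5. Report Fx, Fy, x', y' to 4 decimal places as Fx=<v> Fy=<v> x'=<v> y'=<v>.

Fx=0.0374 Fy=1.7393 x'=-4.9925 y'=5.3479

F_att = 1/4·(g−p) = 1/4·(0,7) = (0.0000,1.7500)
o1: d²=106 > ρ²=64 → inactive
o2: d²=53 ≤ ρ²=64; F_rep = 15·(7,-2)/53² = (0.0374,-0.0107)
o3: d²=109 > ρ²=64 → inactive
o4: d²=485 > ρ²=64 → inactive
F = F_att + ΣF_rep = (0.0374,1.7393)
p' = p + 1/5·F = (-4.9925,5.3479)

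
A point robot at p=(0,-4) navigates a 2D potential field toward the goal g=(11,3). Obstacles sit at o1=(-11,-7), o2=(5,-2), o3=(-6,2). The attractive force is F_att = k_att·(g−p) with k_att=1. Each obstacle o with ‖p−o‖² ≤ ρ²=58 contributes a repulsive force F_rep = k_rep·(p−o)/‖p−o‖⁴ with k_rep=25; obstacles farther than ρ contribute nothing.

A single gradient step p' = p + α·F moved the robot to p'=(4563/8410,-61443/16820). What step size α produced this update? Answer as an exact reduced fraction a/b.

F_att = 1·(g−p) = 1·(11,7) = (11.0000,7.0000)
o1: d²=130 > ρ²=58 → inactive
o2: d²=29 ≤ ρ²=58; F_rep = 25·(-5,-2)/29² = (-0.1486,-0.0595)
o3: d²=72 > ρ²=58 → inactive
F = F_att + ΣF_rep = (10.8514,6.9405)
Δp = p'−p = (0.5426,0.3470); α = Δx/Fx = (4563/8410) / (9126/841) = 1/20
check: Δy/Fy = (5837/16820) / (5837/841) = 1/20 ✓

α = 1/20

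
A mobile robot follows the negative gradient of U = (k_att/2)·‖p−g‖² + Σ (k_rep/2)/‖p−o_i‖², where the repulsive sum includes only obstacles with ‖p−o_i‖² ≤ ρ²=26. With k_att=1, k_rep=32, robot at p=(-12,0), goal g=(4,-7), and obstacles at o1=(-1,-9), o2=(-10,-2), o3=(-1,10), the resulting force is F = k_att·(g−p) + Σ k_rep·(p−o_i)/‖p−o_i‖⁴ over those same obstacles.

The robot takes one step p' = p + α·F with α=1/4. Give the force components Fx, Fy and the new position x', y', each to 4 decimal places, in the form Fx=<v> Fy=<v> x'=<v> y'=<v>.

Fx=15.0000 Fy=-6.0000 x'=-8.2500 y'=-1.5000

F_att = 1·(g−p) = 1·(16,-7) = (16.0000,-7.0000)
o1: d²=202 > ρ²=26 → inactive
o2: d²=8 ≤ ρ²=26; F_rep = 32·(-2,2)/8² = (-1.0000,1.0000)
o3: d²=221 > ρ²=26 → inactive
F = F_att + ΣF_rep = (15.0000,-6.0000)
p' = p + 1/4·F = (-8.2500,-1.5000)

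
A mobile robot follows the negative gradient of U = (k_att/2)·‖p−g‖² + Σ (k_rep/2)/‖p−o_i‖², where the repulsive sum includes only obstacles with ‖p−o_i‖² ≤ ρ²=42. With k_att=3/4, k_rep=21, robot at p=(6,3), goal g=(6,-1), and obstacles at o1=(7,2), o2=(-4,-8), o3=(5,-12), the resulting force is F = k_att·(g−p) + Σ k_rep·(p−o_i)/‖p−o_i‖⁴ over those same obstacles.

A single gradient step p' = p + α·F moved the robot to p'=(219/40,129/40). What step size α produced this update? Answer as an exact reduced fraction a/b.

α = 1/10

F_att = 3/4·(g−p) = 3/4·(0,-4) = (0.0000,-3.0000)
o1: d²=2 ≤ ρ²=42; F_rep = 21·(-1,1)/2² = (-5.2500,5.2500)
o2: d²=221 > ρ²=42 → inactive
o3: d²=226 > ρ²=42 → inactive
F = F_att + ΣF_rep = (-5.2500,2.2500)
Δp = p'−p = (-0.5250,0.2250); α = Δx/Fx = (-21/40) / (-21/4) = 1/10
check: Δy/Fy = (9/40) / (9/4) = 1/10 ✓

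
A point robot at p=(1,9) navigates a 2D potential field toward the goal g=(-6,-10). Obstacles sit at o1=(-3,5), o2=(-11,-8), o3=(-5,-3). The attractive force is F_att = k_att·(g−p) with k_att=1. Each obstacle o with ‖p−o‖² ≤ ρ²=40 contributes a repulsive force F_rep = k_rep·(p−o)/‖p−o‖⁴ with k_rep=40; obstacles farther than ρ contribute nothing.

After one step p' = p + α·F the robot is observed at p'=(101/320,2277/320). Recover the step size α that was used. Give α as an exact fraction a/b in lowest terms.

F_att = 1·(g−p) = 1·(-7,-19) = (-7.0000,-19.0000)
o1: d²=32 ≤ ρ²=40; F_rep = 40·(4,4)/32² = (0.1562,0.1562)
o2: d²=433 > ρ²=40 → inactive
o3: d²=180 > ρ²=40 → inactive
F = F_att + ΣF_rep = (-6.8438,-18.8438)
Δp = p'−p = (-0.6844,-1.8844); α = Δx/Fx = (-219/320) / (-219/32) = 1/10
check: Δy/Fy = (-603/320) / (-603/32) = 1/10 ✓

α = 1/10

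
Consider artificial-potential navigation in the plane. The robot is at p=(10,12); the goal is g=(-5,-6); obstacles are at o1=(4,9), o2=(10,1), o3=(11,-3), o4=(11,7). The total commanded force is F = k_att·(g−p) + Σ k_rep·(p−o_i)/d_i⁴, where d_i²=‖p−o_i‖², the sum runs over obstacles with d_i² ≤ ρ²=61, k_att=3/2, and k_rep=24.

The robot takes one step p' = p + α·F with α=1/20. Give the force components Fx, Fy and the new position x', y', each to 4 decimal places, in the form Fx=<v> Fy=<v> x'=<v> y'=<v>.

F_att = 3/2·(g−p) = 3/2·(-15,-18) = (-22.5000,-27.0000)
o1: d²=45 ≤ ρ²=61; F_rep = 24·(6,3)/45² = (0.0711,0.0356)
o2: d²=121 > ρ²=61 → inactive
o3: d²=226 > ρ²=61 → inactive
o4: d²=26 ≤ ρ²=61; F_rep = 24·(-1,5)/26² = (-0.0355,0.1775)
F = F_att + ΣF_rep = (-22.4644,-26.7869)
p' = p + 1/20·F = (8.8768,10.6607)

Fx=-22.4644 Fy=-26.7869 x'=8.8768 y'=10.6607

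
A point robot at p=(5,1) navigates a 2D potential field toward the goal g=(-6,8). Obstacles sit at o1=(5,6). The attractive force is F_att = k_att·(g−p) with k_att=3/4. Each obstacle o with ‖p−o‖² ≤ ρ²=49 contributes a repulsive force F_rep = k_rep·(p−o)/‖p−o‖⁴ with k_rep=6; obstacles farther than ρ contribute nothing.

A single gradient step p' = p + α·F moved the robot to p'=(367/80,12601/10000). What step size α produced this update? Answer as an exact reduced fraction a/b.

F_att = 3/4·(g−p) = 3/4·(-11,7) = (-8.2500,5.2500)
o1: d²=25 ≤ ρ²=49; F_rep = 6·(0,-5)/25² = (0.0000,-0.0480)
F = F_att + ΣF_rep = (-8.2500,5.2020)
Δp = p'−p = (-0.4125,0.2601); α = Δx/Fx = (-33/80) / (-33/4) = 1/20
check: Δy/Fy = (2601/10000) / (2601/500) = 1/20 ✓

α = 1/20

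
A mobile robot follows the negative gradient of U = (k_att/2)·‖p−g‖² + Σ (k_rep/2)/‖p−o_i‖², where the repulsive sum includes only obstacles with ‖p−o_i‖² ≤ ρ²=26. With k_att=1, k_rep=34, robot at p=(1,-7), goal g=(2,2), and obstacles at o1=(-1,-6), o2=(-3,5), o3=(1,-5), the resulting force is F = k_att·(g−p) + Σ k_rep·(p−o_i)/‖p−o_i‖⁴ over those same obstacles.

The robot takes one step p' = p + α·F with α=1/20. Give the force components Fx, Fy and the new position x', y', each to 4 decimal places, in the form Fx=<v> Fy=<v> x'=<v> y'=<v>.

Fx=3.7200 Fy=3.3900 x'=1.1860 y'=-6.8305

F_att = 1·(g−p) = 1·(1,9) = (1.0000,9.0000)
o1: d²=5 ≤ ρ²=26; F_rep = 34·(2,-1)/5² = (2.7200,-1.3600)
o2: d²=160 > ρ²=26 → inactive
o3: d²=4 ≤ ρ²=26; F_rep = 34·(0,-2)/4² = (0.0000,-4.2500)
F = F_att + ΣF_rep = (3.7200,3.3900)
p' = p + 1/20·F = (1.1860,-6.8305)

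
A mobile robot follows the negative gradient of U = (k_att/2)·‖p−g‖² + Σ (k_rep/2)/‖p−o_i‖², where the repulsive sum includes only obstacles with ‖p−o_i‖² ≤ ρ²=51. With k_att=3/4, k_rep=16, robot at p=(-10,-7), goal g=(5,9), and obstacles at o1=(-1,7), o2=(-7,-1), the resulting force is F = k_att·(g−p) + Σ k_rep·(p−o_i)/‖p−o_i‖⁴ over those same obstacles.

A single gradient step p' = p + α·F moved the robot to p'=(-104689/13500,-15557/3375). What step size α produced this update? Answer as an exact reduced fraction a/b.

F_att = 3/4·(g−p) = 3/4·(15,16) = (11.2500,12.0000)
o1: d²=277 > ρ²=51 → inactive
o2: d²=45 ≤ ρ²=51; F_rep = 16·(-3,-6)/45² = (-0.0237,-0.0474)
F = F_att + ΣF_rep = (11.2263,11.9526)
Δp = p'−p = (2.2453,2.3905); α = Δx/Fx = (30311/13500) / (30311/2700) = 1/5
check: Δy/Fy = (8068/3375) / (8068/675) = 1/5 ✓

α = 1/5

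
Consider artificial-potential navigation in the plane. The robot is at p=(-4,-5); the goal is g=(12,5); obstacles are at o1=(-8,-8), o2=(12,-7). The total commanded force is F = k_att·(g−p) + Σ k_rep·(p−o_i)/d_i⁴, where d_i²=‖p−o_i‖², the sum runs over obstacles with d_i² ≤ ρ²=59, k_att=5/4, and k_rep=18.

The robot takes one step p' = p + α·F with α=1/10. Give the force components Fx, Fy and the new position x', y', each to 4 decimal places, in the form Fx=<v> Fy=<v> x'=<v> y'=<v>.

F_att = 5/4·(g−p) = 5/4·(16,10) = (20.0000,12.5000)
o1: d²=25 ≤ ρ²=59; F_rep = 18·(4,3)/25² = (0.1152,0.0864)
o2: d²=260 > ρ²=59 → inactive
F = F_att + ΣF_rep = (20.1152,12.5864)
p' = p + 1/10·F = (-1.9885,-3.7414)

Fx=20.1152 Fy=12.5864 x'=-1.9885 y'=-3.7414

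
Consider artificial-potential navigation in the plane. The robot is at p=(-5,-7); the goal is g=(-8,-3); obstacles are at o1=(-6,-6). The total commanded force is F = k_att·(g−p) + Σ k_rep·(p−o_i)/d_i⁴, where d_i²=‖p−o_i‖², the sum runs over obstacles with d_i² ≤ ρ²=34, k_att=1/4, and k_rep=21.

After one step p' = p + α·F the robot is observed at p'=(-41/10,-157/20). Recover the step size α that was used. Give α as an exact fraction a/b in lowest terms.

α = 1/5

F_att = 1/4·(g−p) = 1/4·(-3,4) = (-0.7500,1.0000)
o1: d²=2 ≤ ρ²=34; F_rep = 21·(1,-1)/2² = (5.2500,-5.2500)
F = F_att + ΣF_rep = (4.5000,-4.2500)
Δp = p'−p = (0.9000,-0.8500); α = Δx/Fx = (9/10) / (9/2) = 1/5
check: Δy/Fy = (-17/20) / (-17/4) = 1/5 ✓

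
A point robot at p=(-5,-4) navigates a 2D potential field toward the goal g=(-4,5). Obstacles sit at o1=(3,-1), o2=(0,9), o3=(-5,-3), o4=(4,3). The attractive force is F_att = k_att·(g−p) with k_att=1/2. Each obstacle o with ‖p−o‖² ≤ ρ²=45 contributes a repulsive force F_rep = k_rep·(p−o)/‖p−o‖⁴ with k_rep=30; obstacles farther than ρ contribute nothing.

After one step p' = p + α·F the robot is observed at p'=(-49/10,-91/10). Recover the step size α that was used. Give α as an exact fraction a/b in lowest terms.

F_att = 1/2·(g−p) = 1/2·(1,9) = (0.5000,4.5000)
o1: d²=73 > ρ²=45 → inactive
o2: d²=194 > ρ²=45 → inactive
o3: d²=1 ≤ ρ²=45; F_rep = 30·(0,-1)/1² = (0.0000,-30.0000)
o4: d²=130 > ρ²=45 → inactive
F = F_att + ΣF_rep = (0.5000,-25.5000)
Δp = p'−p = (0.1000,-5.1000); α = Δx/Fx = (1/10) / (1/2) = 1/5
check: Δy/Fy = (-51/10) / (-51/2) = 1/5 ✓

α = 1/5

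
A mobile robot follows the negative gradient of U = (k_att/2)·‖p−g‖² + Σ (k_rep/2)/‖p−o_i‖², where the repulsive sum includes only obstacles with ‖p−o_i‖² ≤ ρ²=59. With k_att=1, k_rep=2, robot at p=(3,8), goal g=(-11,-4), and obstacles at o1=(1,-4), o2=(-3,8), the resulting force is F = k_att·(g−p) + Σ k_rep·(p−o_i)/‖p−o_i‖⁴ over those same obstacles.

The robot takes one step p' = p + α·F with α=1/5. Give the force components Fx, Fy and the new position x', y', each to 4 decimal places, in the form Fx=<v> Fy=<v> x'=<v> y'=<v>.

Fx=-13.9907 Fy=-12.0000 x'=0.2019 y'=5.6000

F_att = 1·(g−p) = 1·(-14,-12) = (-14.0000,-12.0000)
o1: d²=148 > ρ²=59 → inactive
o2: d²=36 ≤ ρ²=59; F_rep = 2·(6,0)/36² = (0.0093,0.0000)
F = F_att + ΣF_rep = (-13.9907,-12.0000)
p' = p + 1/5·F = (0.2019,5.6000)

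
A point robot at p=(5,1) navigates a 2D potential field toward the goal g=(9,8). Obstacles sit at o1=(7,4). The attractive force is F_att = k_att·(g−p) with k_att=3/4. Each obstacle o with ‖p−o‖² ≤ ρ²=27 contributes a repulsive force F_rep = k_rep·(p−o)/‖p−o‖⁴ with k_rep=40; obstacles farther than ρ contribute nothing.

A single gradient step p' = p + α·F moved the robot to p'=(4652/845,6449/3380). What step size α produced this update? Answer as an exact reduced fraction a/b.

F_att = 3/4·(g−p) = 3/4·(4,7) = (3.0000,5.2500)
o1: d²=13 ≤ ρ²=27; F_rep = 40·(-2,-3)/13² = (-0.4734,-0.7101)
F = F_att + ΣF_rep = (2.5266,4.5399)
Δp = p'−p = (0.5053,0.9080); α = Δx/Fx = (427/845) / (427/169) = 1/5
check: Δy/Fy = (3069/3380) / (3069/676) = 1/5 ✓

α = 1/5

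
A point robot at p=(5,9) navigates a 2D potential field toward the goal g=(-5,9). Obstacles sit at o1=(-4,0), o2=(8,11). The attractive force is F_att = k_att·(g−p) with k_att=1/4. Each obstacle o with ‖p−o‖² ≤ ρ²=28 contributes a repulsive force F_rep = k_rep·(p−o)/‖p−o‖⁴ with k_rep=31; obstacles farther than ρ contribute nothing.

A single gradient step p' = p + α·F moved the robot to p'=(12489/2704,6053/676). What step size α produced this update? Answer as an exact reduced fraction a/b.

F_att = 1/4·(g−p) = 1/4·(-10,0) = (-2.5000,0.0000)
o1: d²=162 > ρ²=28 → inactive
o2: d²=13 ≤ ρ²=28; F_rep = 31·(-3,-2)/13² = (-0.5503,-0.3669)
F = F_att + ΣF_rep = (-3.0503,-0.3669)
Δp = p'−p = (-0.3813,-0.0459); α = Δx/Fx = (-1031/2704) / (-1031/338) = 1/8
check: Δy/Fy = (-31/676) / (-62/169) = 1/8 ✓

α = 1/8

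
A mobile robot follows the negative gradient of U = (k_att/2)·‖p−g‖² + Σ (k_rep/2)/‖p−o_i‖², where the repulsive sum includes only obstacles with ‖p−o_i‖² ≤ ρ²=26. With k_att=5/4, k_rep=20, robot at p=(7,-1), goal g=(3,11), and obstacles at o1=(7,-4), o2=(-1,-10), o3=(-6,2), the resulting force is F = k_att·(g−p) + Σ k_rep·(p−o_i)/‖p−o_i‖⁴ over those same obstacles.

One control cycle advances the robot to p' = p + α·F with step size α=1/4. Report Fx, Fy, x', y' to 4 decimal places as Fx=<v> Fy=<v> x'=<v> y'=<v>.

F_att = 5/4·(g−p) = 5/4·(-4,12) = (-5.0000,15.0000)
o1: d²=9 ≤ ρ²=26; F_rep = 20·(0,3)/9² = (0.0000,0.7407)
o2: d²=145 > ρ²=26 → inactive
o3: d²=178 > ρ²=26 → inactive
F = F_att + ΣF_rep = (-5.0000,15.7407)
p' = p + 1/4·F = (5.7500,2.9352)

Fx=-5.0000 Fy=15.7407 x'=5.7500 y'=2.9352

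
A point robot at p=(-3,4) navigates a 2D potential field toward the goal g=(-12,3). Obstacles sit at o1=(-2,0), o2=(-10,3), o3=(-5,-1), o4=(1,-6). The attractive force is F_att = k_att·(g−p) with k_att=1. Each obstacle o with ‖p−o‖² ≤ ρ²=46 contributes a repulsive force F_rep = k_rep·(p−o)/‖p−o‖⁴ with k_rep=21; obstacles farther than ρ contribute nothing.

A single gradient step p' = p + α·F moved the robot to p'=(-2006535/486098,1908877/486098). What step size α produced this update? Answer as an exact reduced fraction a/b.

α = 1/8

F_att = 1·(g−p) = 1·(-9,-1) = (-9.0000,-1.0000)
o1: d²=17 ≤ ρ²=46; F_rep = 21·(-1,4)/17² = (-0.0727,0.2907)
o2: d²=50 > ρ²=46 → inactive
o3: d²=29 ≤ ρ²=46; F_rep = 21·(2,5)/29² = (0.0499,0.1249)
o4: d²=116 > ρ²=46 → inactive
F = F_att + ΣF_rep = (-9.0227,-0.5845)
Δp = p'−p = (-1.1278,-0.0731); α = Δx/Fx = (-548241/486098) / (-2192964/243049) = 1/8
check: Δy/Fy = (-35515/486098) / (-142060/243049) = 1/8 ✓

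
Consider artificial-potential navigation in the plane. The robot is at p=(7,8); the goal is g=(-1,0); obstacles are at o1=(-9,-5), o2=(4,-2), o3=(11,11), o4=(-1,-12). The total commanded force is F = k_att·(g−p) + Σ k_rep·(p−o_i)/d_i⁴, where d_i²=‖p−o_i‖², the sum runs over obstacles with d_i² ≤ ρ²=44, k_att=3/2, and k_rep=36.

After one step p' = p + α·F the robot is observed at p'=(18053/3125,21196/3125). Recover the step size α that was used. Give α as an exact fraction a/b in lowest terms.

α = 1/10

F_att = 3/2·(g−p) = 3/2·(-8,-8) = (-12.0000,-12.0000)
o1: d²=425 > ρ²=44 → inactive
o2: d²=109 > ρ²=44 → inactive
o3: d²=25 ≤ ρ²=44; F_rep = 36·(-4,-3)/25² = (-0.2304,-0.1728)
o4: d²=464 > ρ²=44 → inactive
F = F_att + ΣF_rep = (-12.2304,-12.1728)
Δp = p'−p = (-1.2230,-1.2173); α = Δx/Fx = (-3822/3125) / (-7644/625) = 1/10
check: Δy/Fy = (-3804/3125) / (-7608/625) = 1/10 ✓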